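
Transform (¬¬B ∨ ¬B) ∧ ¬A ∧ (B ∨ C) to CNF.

(¬¬B ∨ ¬B) ∧ ¬A ∧ (B ∨ C)
⇔ (B ∨ ¬B) ∧ ¬A ∧ (B ∨ C)   [double negation]
⇔ ¬A ∧ (B ∨ C)   [simplify]

¬A ∧ (B ∨ C)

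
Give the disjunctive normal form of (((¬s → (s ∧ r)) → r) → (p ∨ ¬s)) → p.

(((¬s → (s ∧ r)) → r) → (p ∨ ¬s)) → p
≡ ¬(((¬s → (s ∧ r)) → r) → (p ∨ ¬s)) ∨ p   [eliminate →]
≡ ¬(¬((¬s → (s ∧ r)) → r) ∨ p ∨ ¬s) ∨ p   [eliminate →]
≡ ¬(¬(¬(¬s → (s ∧ r)) ∨ r) ∨ p ∨ ¬s) ∨ p   [eliminate →]
≡ ¬(¬(¬(¬¬s ∨ (s ∧ r)) ∨ r) ∨ p ∨ ¬s) ∨ p   [eliminate →]
≡ (¬¬(¬(¬¬s ∨ (s ∧ r)) ∨ r) ∧ ¬p ∧ ¬¬s) ∨ p   [De Morgan]
≡ ((¬(¬¬s ∨ (s ∧ r)) ∨ r) ∧ ¬p ∧ ¬¬s) ∨ p   [double negation]
≡ (((¬¬¬s ∧ ¬(s ∧ r)) ∨ r) ∧ ¬p ∧ ¬¬s) ∨ p   [De Morgan]
≡ (((¬s ∧ ¬(s ∧ r)) ∨ r) ∧ ¬p ∧ ¬¬s) ∨ p   [double negation]
≡ (((¬s ∧ (¬s ∨ ¬r)) ∨ r) ∧ ¬p ∧ ¬¬s) ∨ p   [De Morgan]
≡ (((¬s ∧ (¬s ∨ ¬r)) ∨ r) ∧ ¬p ∧ s) ∨ p   [double negation]
≡ (¬s ∧ ¬s ∧ ¬p ∧ s) ∨ (¬s ∧ ¬r ∧ ¬p ∧ s) ∨ (r ∧ ¬p ∧ s) ∨ p   [distribute ∧ over ∨]
≡ (r ∧ ¬p ∧ s) ∨ p   [simplify]

(r ∧ ¬p ∧ s) ∨ p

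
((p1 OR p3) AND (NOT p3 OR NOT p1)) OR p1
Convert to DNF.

((p1 OR p3) AND (NOT p3 OR NOT p1)) OR p1
≡ (p1 AND NOT p3) OR (p1 AND NOT p1) OR (p3 AND NOT p3) OR (p3 AND NOT p1) OR p1   (distribute AND over OR)
≡ (p3 AND NOT p1) OR p1   (simplify)

(p3 AND NOT p1) OR p1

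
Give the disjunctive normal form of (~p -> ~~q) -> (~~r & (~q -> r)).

(~p & ~q) | r

(~p -> ~~q) -> (~~r & (~q -> r))
⇔ ~(~p -> ~~q) | (~~r & (~q -> r))   [eliminate ->]
⇔ ~(~~p | ~~q) | (~~r & (~q -> r))   [eliminate ->]
⇔ ~(~~p | ~~q) | (~~r & (~~q | r))   [eliminate ->]
⇔ (~~~p & ~~~q) | (~~r & (~~q | r))   [De Morgan]
⇔ (~p & ~~~q) | (~~r & (~~q | r))   [double negation]
⇔ (~p & ~q) | (~~r & (~~q | r))   [double negation]
⇔ (~p & ~q) | (r & (~~q | r))   [double negation]
⇔ (~p & ~q) | (r & (q | r))   [double negation]
⇔ (~p & ~q) | (r & q) | (r & r)   [distribute & over |]
⇔ (~p & ~q) | r   [simplify]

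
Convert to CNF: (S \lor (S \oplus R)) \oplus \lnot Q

(S \lor R \lor \lnot Q) \land (\lnot S \lor Q) \land (\lnot R \lor S \lor Q)

(S \lor (S \oplus R)) \oplus \lnot Q
≡ (S \lor (S \oplus R) \lor \lnot Q) \land \lnot ((S \lor (S \oplus R)) \land \lnot Q)   (expand \oplus)
≡ (S \lor ((S \lor R) \land \lnot (S \land R)) \lor \lnot Q) \land \lnot ((S \lor (S \oplus R)) \land \lnot Q)   (expand \oplus)
≡ (S \lor ((S \lor R) \land \lnot (S \land R)) \lor \lnot Q) \land \lnot ((S \lor ((S \lor R) \land \lnot (S \land R))) \land \lnot Q)   (expand \oplus)
≡ (S \lor ((S \lor R) \land (\lnot S \lor \lnot R)) \lor \lnot Q) \land \lnot ((S \lor ((S \lor R) \land \lnot (S \land R))) \land \lnot Q)   (De Morgan)
≡ (S \lor ((S \lor R) \land (\lnot S \lor \lnot R)) \lor \lnot Q) \land (\lnot (S \lor ((S \lor R) \land \lnot (S \land R))) \lor \lnot \lnot Q)   (De Morgan)
≡ (S \lor ((S \lor R) \land (\lnot S \lor \lnot R)) \lor \lnot Q) \land ((\lnot S \land \lnot ((S \lor R) \land \lnot (S \land R))) \lor \lnot \lnot Q)   (De Morgan)
≡ (S \lor ((S \lor R) \land (\lnot S \lor \lnot R)) \lor \lnot Q) \land ((\lnot S \land (\lnot (S \lor R) \lor \lnot \lnot (S \land R))) \lor \lnot \lnot Q)   (De Morgan)
≡ (S \lor ((S \lor R) \land (\lnot S \lor \lnot R)) \lor \lnot Q) \land ((\lnot S \land ((\lnot S \land \lnot R) \lor \lnot \lnot (S \land R))) \lor \lnot \lnot Q)   (De Morgan)
≡ (S \lor ((S \lor R) \land (\lnot S \lor \lnot R)) \lor \lnot Q) \land ((\lnot S \land ((\lnot S \land \lnot R) \lor (S \land R))) \lor \lnot \lnot Q)   (double negation)
≡ (S \lor ((S \lor R) \land (\lnot S \lor \lnot R)) \lor \lnot Q) \land ((\lnot S \land ((\lnot S \land \lnot R) \lor (S \land R))) \lor Q)   (double negation)
≡ (S \lor S \lor R \lor \lnot Q) \land (S \lor \lnot S \lor \lnot R \lor \lnot Q) \land (\lnot S \lor Q) \land (\lnot S \lor S \lor Q) \land (\lnot S \lor R \lor Q) \land (\lnot R \lor S \lor Q) \land (\lnot R \lor R \lor Q)   (distribute \lor over \land)
≡ (S \lor R \lor \lnot Q) \land (\lnot S \lor Q) \land (\lnot R \lor S \lor Q)   (simplify)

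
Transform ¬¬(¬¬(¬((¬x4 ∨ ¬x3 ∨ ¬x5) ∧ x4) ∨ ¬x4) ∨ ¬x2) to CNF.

¬¬(¬¬(¬((¬x4 ∨ ¬x3 ∨ ¬x5) ∧ x4) ∨ ¬x4) ∨ ¬x2)
⇔ ¬¬(¬((¬x4 ∨ ¬x3 ∨ ¬x5) ∧ x4) ∨ ¬x4) ∨ ¬x2   [double negation]
⇔ ¬((¬x4 ∨ ¬x3 ∨ ¬x5) ∧ x4) ∨ ¬x4 ∨ ¬x2   [double negation]
⇔ ¬(¬x4 ∨ ¬x3 ∨ ¬x5) ∨ ¬x4 ∨ ¬x4 ∨ ¬x2   [De Morgan]
⇔ (¬¬x4 ∧ ¬¬x3 ∧ ¬¬x5) ∨ ¬x4 ∨ ¬x4 ∨ ¬x2   [De Morgan]
⇔ (x4 ∧ ¬¬x3 ∧ ¬¬x5) ∨ ¬x4 ∨ ¬x4 ∨ ¬x2   [double negation]
⇔ (x4 ∧ x3 ∧ ¬¬x5) ∨ ¬x4 ∨ ¬x4 ∨ ¬x2   [double negation]
⇔ (x4 ∧ x3 ∧ x5) ∨ ¬x4 ∨ ¬x4 ∨ ¬x2   [double negation]
⇔ (x4 ∨ ¬x4 ∨ ¬x4 ∨ ¬x2) ∧ (x3 ∨ ¬x4 ∨ ¬x4 ∨ ¬x2) ∧ (x5 ∨ ¬x4 ∨ ¬x4 ∨ ¬x2)   [distribute ∨ over ∧]
⇔ (x3 ∨ ¬x4 ∨ ¬x2) ∧ (x5 ∨ ¬x4 ∨ ¬x2)   [simplify]

(x3 ∨ ¬x4 ∨ ¬x2) ∧ (x5 ∨ ¬x4 ∨ ¬x2)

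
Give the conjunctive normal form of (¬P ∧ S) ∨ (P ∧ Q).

(¬P ∧ S) ∨ (P ∧ Q)
⇔ (¬P ∨ P) ∧ (¬P ∨ Q) ∧ (S ∨ P) ∧ (S ∨ Q)   (distribute ∨ over ∧)
⇔ (¬P ∨ Q) ∧ (S ∨ P) ∧ (S ∨ Q)   (simplify)

(¬P ∨ Q) ∧ (S ∨ P) ∧ (S ∨ Q)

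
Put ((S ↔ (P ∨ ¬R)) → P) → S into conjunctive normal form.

(¬P ∨ S) ∧ (R ∨ S)

((S ↔ (P ∨ ¬R)) → P) → S
= ¬((S ↔ (P ∨ ¬R)) → P) ∨ S   [eliminate →]
= ¬(¬(S ↔ (P ∨ ¬R)) ∨ P) ∨ S   [eliminate →]
= ¬(¬((S → (P ∨ ¬R)) ∧ ((P ∨ ¬R) → S)) ∨ P) ∨ S   [eliminate ↔]
= ¬(¬((¬S ∨ P ∨ ¬R) ∧ ((P ∨ ¬R) → S)) ∨ P) ∨ S   [eliminate →]
= ¬(¬((¬S ∨ P ∨ ¬R) ∧ (¬(P ∨ ¬R) ∨ S)) ∨ P) ∨ S   [eliminate →]
= (¬¬((¬S ∨ P ∨ ¬R) ∧ (¬(P ∨ ¬R) ∨ S)) ∧ ¬P) ∨ S   [De Morgan]
= ((¬S ∨ P ∨ ¬R) ∧ (¬(P ∨ ¬R) ∨ S) ∧ ¬P) ∨ S   [double negation]
= ((¬S ∨ P ∨ ¬R) ∧ ((¬P ∧ ¬¬R) ∨ S) ∧ ¬P) ∨ S   [De Morgan]
= ((¬S ∨ P ∨ ¬R) ∧ ((¬P ∧ R) ∨ S) ∧ ¬P) ∨ S   [double negation]
= (¬S ∨ P ∨ ¬R ∨ S) ∧ (¬P ∨ S ∨ S) ∧ (R ∨ S ∨ S) ∧ (¬P ∨ S)   [distribute ∨ over ∧]
= (¬P ∨ S) ∧ (R ∨ S)   [simplify]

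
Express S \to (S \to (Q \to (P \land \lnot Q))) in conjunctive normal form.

S \to (S \to (Q \to (P \land \lnot Q)))
⇔ \lnot S \lor (S \to (Q \to (P \land \lnot Q)))
⇔ \lnot S \lor \lnot S \lor (Q \to (P \land \lnot Q))
⇔ \lnot S \lor \lnot S \lor \lnot Q \lor (P \land \lnot Q)
⇔ (\lnot S \lor \lnot S \lor \lnot Q \lor P) \land (\lnot S \lor \lnot S \lor \lnot Q \lor \lnot Q)
⇔ \lnot S \lor \lnot Q

\lnot S \lor \lnot Q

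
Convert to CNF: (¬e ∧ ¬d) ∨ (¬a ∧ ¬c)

(¬e ∧ ¬d) ∨ (¬a ∧ ¬c)
≡ (¬e ∨ ¬a) ∧ (¬e ∨ ¬c) ∧ (¬d ∨ ¬a) ∧ (¬d ∨ ¬c)   — distribute ∨ over ∧

(¬e ∨ ¬a) ∧ (¬e ∨ ¬c) ∧ (¬d ∨ ¬a) ∧ (¬d ∨ ¬c)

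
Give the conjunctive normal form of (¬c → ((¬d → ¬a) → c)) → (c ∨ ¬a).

(¬c → ((¬d → ¬a) → c)) → (c ∨ ¬a)
≡ ¬(¬c → ((¬d → ¬a) → c)) ∨ c ∨ ¬a   (eliminate →)
≡ ¬(¬¬c ∨ ((¬d → ¬a) → c)) ∨ c ∨ ¬a   (eliminate →)
≡ ¬(¬¬c ∨ ¬(¬d → ¬a) ∨ c) ∨ c ∨ ¬a   (eliminate →)
≡ ¬(¬¬c ∨ ¬(¬¬d ∨ ¬a) ∨ c) ∨ c ∨ ¬a   (eliminate →)
≡ (¬¬¬c ∧ ¬¬(¬¬d ∨ ¬a) ∧ ¬c) ∨ c ∨ ¬a   (De Morgan)
≡ (¬c ∧ ¬¬(¬¬d ∨ ¬a) ∧ ¬c) ∨ c ∨ ¬a   (double negation)
≡ (¬c ∧ (¬¬d ∨ ¬a) ∧ ¬c) ∨ c ∨ ¬a   (double negation)
≡ (¬c ∧ (d ∨ ¬a) ∧ ¬c) ∨ c ∨ ¬a   (double negation)
≡ (¬c ∨ c ∨ ¬a) ∧ (d ∨ ¬a ∨ c ∨ ¬a) ∧ (¬c ∨ c ∨ ¬a)   (distribute ∨ over ∧)
≡ d ∨ ¬a ∨ c   (simplify)

d ∨ ¬a ∨ c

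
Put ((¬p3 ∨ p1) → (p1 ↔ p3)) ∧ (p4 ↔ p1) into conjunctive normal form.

((¬p3 ∨ p1) → (p1 ↔ p3)) ∧ (p4 ↔ p1)
≡ (¬(¬p3 ∨ p1) ∨ (p1 ↔ p3)) ∧ (p4 ↔ p1)   — eliminate →
≡ (¬(¬p3 ∨ p1) ∨ ((p1 → p3) ∧ (p3 → p1))) ∧ (p4 ↔ p1)   — eliminate ↔
≡ (¬(¬p3 ∨ p1) ∨ ((¬p1 ∨ p3) ∧ (p3 → p1))) ∧ (p4 ↔ p1)   — eliminate →
≡ (¬(¬p3 ∨ p1) ∨ ((¬p1 ∨ p3) ∧ (¬p3 ∨ p1))) ∧ (p4 ↔ p1)   — eliminate →
≡ (¬(¬p3 ∨ p1) ∨ ((¬p1 ∨ p3) ∧ (¬p3 ∨ p1))) ∧ (p4 → p1) ∧ (p1 → p4)   — eliminate ↔
≡ (¬(¬p3 ∨ p1) ∨ ((¬p1 ∨ p3) ∧ (¬p3 ∨ p1))) ∧ (¬p4 ∨ p1) ∧ (p1 → p4)   — eliminate →
≡ (¬(¬p3 ∨ p1) ∨ ((¬p1 ∨ p3) ∧ (¬p3 ∨ p1))) ∧ (¬p4 ∨ p1) ∧ (¬p1 ∨ p4)   — eliminate →
≡ ((¬¬p3 ∧ ¬p1) ∨ ((¬p1 ∨ p3) ∧ (¬p3 ∨ p1))) ∧ (¬p4 ∨ p1) ∧ (¬p1 ∨ p4)   — De Morgan
≡ ((p3 ∧ ¬p1) ∨ ((¬p1 ∨ p3) ∧ (¬p3 ∨ p1))) ∧ (¬p4 ∨ p1) ∧ (¬p1 ∨ p4)   — double negation
≡ (p3 ∨ ¬p1 ∨ p3) ∧ (p3 ∨ ¬p3 ∨ p1) ∧ (¬p1 ∨ ¬p1 ∨ p3) ∧ (¬p1 ∨ ¬p3 ∨ p1) ∧ (¬p4 ∨ p1) ∧ (¬p1 ∨ p4)   — distribute ∨ over ∧
≡ (p3 ∨ ¬p1) ∧ (¬p4 ∨ p1) ∧ (¬p1 ∨ p4)   — simplify

(p3 ∨ ¬p1) ∧ (¬p4 ∨ p1) ∧ (¬p1 ∨ p4)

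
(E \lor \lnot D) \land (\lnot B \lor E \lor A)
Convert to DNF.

(E \lor \lnot D) \land (\lnot B \lor E \lor A)
≡ (E \land \lnot B) \lor (E \land E) \lor (E \land A) \lor (\lnot D \land \lnot B) \lor (\lnot D \land E) \lor (\lnot D \land A)   [distribute \land over \lor]
≡ E \lor (\lnot D \land \lnot B) \lor (\lnot D \land A)   [simplify]

E \lor (\lnot D \land \lnot B) \lor (\lnot D \land A)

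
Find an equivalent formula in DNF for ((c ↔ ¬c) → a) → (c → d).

¬c ∨ d

((c ↔ ¬c) → a) → (c → d)
= ¬((c ↔ ¬c) → a) ∨ (c → d)
= ¬(¬(c ↔ ¬c) ∨ a) ∨ (c → d)
= ¬(¬((c → ¬c) ∧ (¬c → c)) ∨ a) ∨ (c → d)
= ¬(¬((¬c ∨ ¬c) ∧ (¬c → c)) ∨ a) ∨ (c → d)
= ¬(¬((¬c ∨ ¬c) ∧ (¬¬c ∨ c)) ∨ a) ∨ (c → d)
= ¬(¬((¬c ∨ ¬c) ∧ (¬¬c ∨ c)) ∨ a) ∨ ¬c ∨ d
= (¬¬((¬c ∨ ¬c) ∧ (¬¬c ∨ c)) ∧ ¬a) ∨ ¬c ∨ d
= ((¬c ∨ ¬c) ∧ (¬¬c ∨ c) ∧ ¬a) ∨ ¬c ∨ d
= ((¬c ∨ ¬c) ∧ (c ∨ c) ∧ ¬a) ∨ ¬c ∨ d
= (¬c ∧ c ∧ ¬a) ∨ (¬c ∧ c ∧ ¬a) ∨ (¬c ∧ c ∧ ¬a) ∨ (¬c ∧ c ∧ ¬a) ∨ ¬c ∨ d
= ¬c ∨ d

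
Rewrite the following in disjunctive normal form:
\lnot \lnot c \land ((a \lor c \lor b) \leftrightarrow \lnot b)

c \land \lnot b

\lnot \lnot c \land ((a \lor c \lor b) \leftrightarrow \lnot b)
≡ \lnot \lnot c \land ((a \lor c \lor b) \to \lnot b) \land (\lnot b \to (a \lor c \lor b))   (eliminate \leftrightarrow)
≡ \lnot \lnot c \land (\lnot (a \lor c \lor b) \lor \lnot b) \land (\lnot b \to (a \lor c \lor b))   (eliminate \to)
≡ \lnot \lnot c \land (\lnot (a \lor c \lor b) \lor \lnot b) \land (\lnot \lnot b \lor a \lor c \lor b)   (eliminate \to)
≡ c \land (\lnot (a \lor c \lor b) \lor \lnot b) \land (\lnot \lnot b \lor a \lor c \lor b)   (double negation)
≡ c \land ((\lnot a \land \lnot c \land \lnot b) \lor \lnot b) \land (\lnot \lnot b \lor a \lor c \lor b)   (De Morgan)
≡ c \land ((\lnot a \land \lnot c \land \lnot b) \lor \lnot b) \land (b \lor a \lor c \lor b)   (double negation)
≡ (c \land \lnot a \land \lnot c \land \lnot b \land b) \lor (c \land \lnot a \land \lnot c \land \lnot b \land a) \lor (c \land \lnot a \land \lnot c \land \lnot b \land c) \lor (c \land \lnot a \land \lnot c \land \lnot b \land b) \lor (c \land \lnot b \land b) \lor (c \land \lnot b \land a) \lor (c \land \lnot b \land c) \lor (c \land \lnot b \land b)   (distribute \land over \lor)
≡ c \land \lnot b   (simplify)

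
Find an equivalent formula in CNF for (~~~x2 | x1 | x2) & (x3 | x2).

(~~~x2 | x1 | x2) & (x3 | x2)
≡ (~x2 | x1 | x2) & (x3 | x2)   — double negation
≡ x3 | x2   — simplify

x3 | x2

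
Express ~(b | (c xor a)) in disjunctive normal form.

~(b | (c xor a))
⇔ ~(b | (c & ~a) | (~c & a))   (expand xor)
⇔ ~b & ~(c & ~a) & ~(~c & a)   (De Morgan)
⇔ ~b & (~c | ~~a) & ~(~c & a)   (De Morgan)
⇔ ~b & (~c | a) & ~(~c & a)   (double negation)
⇔ ~b & (~c | a) & (~~c | ~a)   (De Morgan)
⇔ ~b & (~c | a) & (c | ~a)   (double negation)
⇔ (~b & ~c & c) | (~b & ~c & ~a) | (~b & a & c) | (~b & a & ~a)   (distribute & over |)
⇔ (~b & ~c & ~a) | (~b & a & c)   (simplify)

(~b & ~c & ~a) | (~b & a & c)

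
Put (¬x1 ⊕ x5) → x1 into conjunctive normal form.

x1 ∨ x5

(¬x1 ⊕ x5) → x1
⇔ ¬(¬x1 ⊕ x5) ∨ x1   [eliminate →]
⇔ ¬((¬x1 ∨ x5) ∧ ¬(¬x1 ∧ x5)) ∨ x1   [expand ⊕]
⇔ ¬(¬x1 ∨ x5) ∨ ¬¬(¬x1 ∧ x5) ∨ x1   [De Morgan]
⇔ (¬¬x1 ∧ ¬x5) ∨ ¬¬(¬x1 ∧ x5) ∨ x1   [De Morgan]
⇔ (x1 ∧ ¬x5) ∨ ¬¬(¬x1 ∧ x5) ∨ x1   [double negation]
⇔ (x1 ∧ ¬x5) ∨ (¬x1 ∧ x5) ∨ x1   [double negation]
⇔ (x1 ∨ ¬x1 ∨ x1) ∧ (x1 ∨ x5 ∨ x1) ∧ (¬x5 ∨ ¬x1 ∨ x1) ∧ (¬x5 ∨ x5 ∨ x1)   [distribute ∨ over ∧]
⇔ x1 ∨ x5   [simplify]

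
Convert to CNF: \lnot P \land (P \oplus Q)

\lnot P \land (P \lor Q)

\lnot P \land (P \oplus Q)
= \lnot P \land (P \lor Q) \land \lnot (P \land Q)   [expand \oplus]
= \lnot P \land (P \lor Q) \land (\lnot P \lor \lnot Q)   [De Morgan]
= \lnot P \land (P \lor Q)   [simplify]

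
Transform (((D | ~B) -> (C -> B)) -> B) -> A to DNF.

(((D | ~B) -> (C -> B)) -> B) -> A
⇔ ~(((D | ~B) -> (C -> B)) -> B) | A   [eliminate ->]
⇔ ~(~((D | ~B) -> (C -> B)) | B) | A   [eliminate ->]
⇔ ~(~(~(D | ~B) | (C -> B)) | B) | A   [eliminate ->]
⇔ ~(~(~(D | ~B) | ~C | B) | B) | A   [eliminate ->]
⇔ (~~(~(D | ~B) | ~C | B) & ~B) | A   [De Morgan]
⇔ ((~(D | ~B) | ~C | B) & ~B) | A   [double negation]
⇔ (((~D & ~~B) | ~C | B) & ~B) | A   [De Morgan]
⇔ (((~D & B) | ~C | B) & ~B) | A   [double negation]
⇔ (~D & B & ~B) | (~C & ~B) | (B & ~B) | A   [distribute & over |]
⇔ (~C & ~B) | A   [simplify]

(~C & ~B) | A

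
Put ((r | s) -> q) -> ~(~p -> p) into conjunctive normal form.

((r | s) -> q) -> ~(~p -> p)
≡ ~((r | s) -> q) | ~(~p -> p)
≡ ~(~(r | s) | q) | ~(~p -> p)
≡ ~(~(r | s) | q) | ~(~~p | p)
≡ (~~(r | s) & ~q) | ~(~~p | p)
≡ ((r | s) & ~q) | ~(~~p | p)
≡ ((r | s) & ~q) | (~~~p & ~p)
≡ ((r | s) & ~q) | (~p & ~p)
≡ (r | s | ~p) & (r | s | ~p) & (~q | ~p) & (~q | ~p)
≡ (r | s | ~p) & (~q | ~p)

(r | s | ~p) & (~q | ~p)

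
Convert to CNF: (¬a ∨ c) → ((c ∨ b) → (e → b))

(¬a ∨ c) → ((c ∨ b) → (e → b))
⇔ ¬(¬a ∨ c) ∨ ((c ∨ b) → (e → b))   [eliminate →]
⇔ ¬(¬a ∨ c) ∨ ¬(c ∨ b) ∨ (e → b)   [eliminate →]
⇔ ¬(¬a ∨ c) ∨ ¬(c ∨ b) ∨ ¬e ∨ b   [eliminate →]
⇔ (¬¬a ∧ ¬c) ∨ ¬(c ∨ b) ∨ ¬e ∨ b   [De Morgan]
⇔ (a ∧ ¬c) ∨ ¬(c ∨ b) ∨ ¬e ∨ b   [double negation]
⇔ (a ∧ ¬c) ∨ (¬c ∧ ¬b) ∨ ¬e ∨ b   [De Morgan]
⇔ (a ∨ ¬c ∨ ¬e ∨ b) ∧ (a ∨ ¬b ∨ ¬e ∨ b) ∧ (¬c ∨ ¬c ∨ ¬e ∨ b) ∧ (¬c ∨ ¬b ∨ ¬e ∨ b)   [distribute ∨ over ∧]
⇔ ¬c ∨ ¬e ∨ b   [simplify]

¬c ∨ ¬e ∨ b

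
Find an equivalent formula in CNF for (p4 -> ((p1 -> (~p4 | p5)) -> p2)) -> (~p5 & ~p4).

(p4 -> ((p1 -> (~p4 | p5)) -> p2)) -> (~p5 & ~p4)
≡ ~(p4 -> ((p1 -> (~p4 | p5)) -> p2)) | (~p5 & ~p4)   [eliminate ->]
≡ ~(~p4 | ((p1 -> (~p4 | p5)) -> p2)) | (~p5 & ~p4)   [eliminate ->]
≡ ~(~p4 | ~(p1 -> (~p4 | p5)) | p2) | (~p5 & ~p4)   [eliminate ->]
≡ ~(~p4 | ~(~p1 | ~p4 | p5) | p2) | (~p5 & ~p4)   [eliminate ->]
≡ (~~p4 & ~~(~p1 | ~p4 | p5) & ~p2) | (~p5 & ~p4)   [De Morgan]
≡ (p4 & ~~(~p1 | ~p4 | p5) & ~p2) | (~p5 & ~p4)   [double negation]
≡ (p4 & (~p1 | ~p4 | p5) & ~p2) | (~p5 & ~p4)   [double negation]
≡ (p4 | ~p5) & (p4 | ~p4) & (~p1 | ~p4 | p5 | ~p5) & (~p1 | ~p4 | p5 | ~p4) & (~p2 | ~p5) & (~p2 | ~p4)   [distribute | over &]
≡ (p4 | ~p5) & (~p1 | ~p4 | p5) & (~p2 | ~p5) & (~p2 | ~p4)   [simplify]

(p4 | ~p5) & (~p1 | ~p4 | p5) & (~p2 | ~p5) & (~p2 | ~p4)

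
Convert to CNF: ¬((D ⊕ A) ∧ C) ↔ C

¬((D ⊕ A) ∧ C) ↔ C
= (¬((D ⊕ A) ∧ C) → C) ∧ (C → ¬((D ⊕ A) ∧ C))   (eliminate ↔)
= (¬¬((D ⊕ A) ∧ C) ∨ C) ∧ (C → ¬((D ⊕ A) ∧ C))   (eliminate →)
= (¬¬((D ∨ A) ∧ ¬(D ∧ A) ∧ C) ∨ C) ∧ (C → ¬((D ⊕ A) ∧ C))   (expand ⊕)
= (¬¬((D ∨ A) ∧ ¬(D ∧ A) ∧ C) ∨ C) ∧ (¬C ∨ ¬((D ⊕ A) ∧ C))   (eliminate →)
= (¬¬((D ∨ A) ∧ ¬(D ∧ A) ∧ C) ∨ C) ∧ (¬C ∨ ¬((D ∨ A) ∧ ¬(D ∧ A) ∧ C))   (expand ⊕)
= (((D ∨ A) ∧ ¬(D ∧ A) ∧ C) ∨ C) ∧ (¬C ∨ ¬((D ∨ A) ∧ ¬(D ∧ A) ∧ C))   (double negation)
= (((D ∨ A) ∧ (¬D ∨ ¬A) ∧ C) ∨ C) ∧ (¬C ∨ ¬((D ∨ A) ∧ ¬(D ∧ A) ∧ C))   (De Morgan)
= (((D ∨ A) ∧ (¬D ∨ ¬A) ∧ C) ∨ C) ∧ (¬C ∨ ¬(D ∨ A) ∨ ¬¬(D ∧ A) ∨ ¬C)   (De Morgan)
= (((D ∨ A) ∧ (¬D ∨ ¬A) ∧ C) ∨ C) ∧ (¬C ∨ (¬D ∧ ¬A) ∨ ¬¬(D ∧ A) ∨ ¬C)   (De Morgan)
= (((D ∨ A) ∧ (¬D ∨ ¬A) ∧ C) ∨ C) ∧ (¬C ∨ (¬D ∧ ¬A) ∨ (D ∧ A) ∨ ¬C)   (double negation)
= (D ∨ A ∨ C) ∧ (¬D ∨ ¬A ∨ C) ∧ (C ∨ C) ∧ (¬C ∨ ¬D ∨ D ∨ ¬C) ∧ (¬C ∨ ¬D ∨ A ∨ ¬C) ∧ (¬C ∨ ¬A ∨ D ∨ ¬C) ∧ (¬C ∨ ¬A ∨ A ∨ ¬C)   (distribute ∨ over ∧)
= C ∧ (¬C ∨ ¬D ∨ A) ∧ (¬C ∨ ¬A ∨ D)   (simplify)

C ∧ (¬C ∨ ¬D ∨ A) ∧ (¬C ∨ ¬A ∨ D)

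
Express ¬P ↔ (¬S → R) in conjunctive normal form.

¬P ↔ (¬S → R)
= (¬P → (¬S → R)) ∧ ((¬S → R) → ¬P)   (eliminate ↔)
= (¬¬P ∨ (¬S → R)) ∧ ((¬S → R) → ¬P)   (eliminate →)
= (¬¬P ∨ ¬¬S ∨ R) ∧ ((¬S → R) → ¬P)   (eliminate →)
= (¬¬P ∨ ¬¬S ∨ R) ∧ (¬(¬S → R) ∨ ¬P)   (eliminate →)
= (¬¬P ∨ ¬¬S ∨ R) ∧ (¬(¬¬S ∨ R) ∨ ¬P)   (eliminate →)
= (P ∨ ¬¬S ∨ R) ∧ (¬(¬¬S ∨ R) ∨ ¬P)   (double negation)
= (P ∨ S ∨ R) ∧ (¬(¬¬S ∨ R) ∨ ¬P)   (double negation)
= (P ∨ S ∨ R) ∧ ((¬¬¬S ∧ ¬R) ∨ ¬P)   (De Morgan)
= (P ∨ S ∨ R) ∧ ((¬S ∧ ¬R) ∨ ¬P)   (double negation)
= (P ∨ S ∨ R) ∧ (¬S ∨ ¬P) ∧ (¬R ∨ ¬P)   (distribute ∨ over ∧)

(P ∨ S ∨ R) ∧ (¬S ∨ ¬P) ∧ (¬R ∨ ¬P)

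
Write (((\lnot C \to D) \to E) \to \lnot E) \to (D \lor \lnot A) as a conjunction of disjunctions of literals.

E \lor D \lor \lnot A

(((\lnot C \to D) \to E) \to \lnot E) \to (D \lor \lnot A)
≡ \lnot (((\lnot C \to D) \to E) \to \lnot E) \lor D \lor \lnot A   (eliminate \to)
≡ \lnot (\lnot ((\lnot C \to D) \to E) \lor \lnot E) \lor D \lor \lnot A   (eliminate \to)
≡ \lnot (\lnot (\lnot (\lnot C \to D) \lor E) \lor \lnot E) \lor D \lor \lnot A   (eliminate \to)
≡ \lnot (\lnot (\lnot (\lnot \lnot C \lor D) \lor E) \lor \lnot E) \lor D \lor \lnot A   (eliminate \to)
≡ (\lnot \lnot (\lnot (\lnot \lnot C \lor D) \lor E) \land \lnot \lnot E) \lor D \lor \lnot A   (De Morgan)
≡ ((\lnot (\lnot \lnot C \lor D) \lor E) \land \lnot \lnot E) \lor D \lor \lnot A   (double negation)
≡ (((\lnot \lnot \lnot C \land \lnot D) \lor E) \land \lnot \lnot E) \lor D \lor \lnot A   (De Morgan)
≡ (((\lnot C \land \lnot D) \lor E) \land \lnot \lnot E) \lor D \lor \lnot A   (double negation)
≡ (((\lnot C \land \lnot D) \lor E) \land E) \lor D \lor \lnot A   (double negation)
≡ (\lnot C \lor E \lor D \lor \lnot A) \land (\lnot D \lor E \lor D \lor \lnot A) \land (E \lor D \lor \lnot A)   (distribute \lor over \land)
≡ E \lor D \lor \lnot A   (simplify)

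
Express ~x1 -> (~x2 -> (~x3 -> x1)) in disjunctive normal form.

~x1 -> (~x2 -> (~x3 -> x1))
⇔ ~~x1 | (~x2 -> (~x3 -> x1))   [eliminate ->]
⇔ ~~x1 | ~~x2 | (~x3 -> x1)   [eliminate ->]
⇔ ~~x1 | ~~x2 | ~~x3 | x1   [eliminate ->]
⇔ x1 | ~~x2 | ~~x3 | x1   [double negation]
⇔ x1 | x2 | ~~x3 | x1   [double negation]
⇔ x1 | x2 | x3 | x1   [double negation]
⇔ x1 | x2 | x3   [simplify]

x1 | x2 | x3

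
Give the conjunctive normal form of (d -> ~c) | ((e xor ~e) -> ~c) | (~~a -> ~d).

(~d | ~c | ~e | ~a) & (~d | ~c | e | ~a)

(d -> ~c) | ((e xor ~e) -> ~c) | (~~a -> ~d)
= ~d | ~c | ((e xor ~e) -> ~c) | (~~a -> ~d)   — eliminate ->
= ~d | ~c | ~(e xor ~e) | ~c | (~~a -> ~d)   — eliminate ->
= ~d | ~c | ~((e | ~e) & ~(e & ~e)) | ~c | (~~a -> ~d)   — expand xor
= ~d | ~c | ~((e | ~e) & ~(e & ~e)) | ~c | ~~~a | ~d   — eliminate ->
= ~d | ~c | ~(e | ~e) | ~~(e & ~e) | ~c | ~~~a | ~d   — De Morgan
= ~d | ~c | (~e & ~~e) | ~~(e & ~e) | ~c | ~~~a | ~d   — De Morgan
= ~d | ~c | (~e & e) | ~~(e & ~e) | ~c | ~~~a | ~d   — double negation
= ~d | ~c | (~e & e) | (e & ~e) | ~c | ~~~a | ~d   — double negation
= ~d | ~c | (~e & e) | (e & ~e) | ~c | ~a | ~d   — double negation
= (~d | ~c | ~e | e | ~c | ~a | ~d) & (~d | ~c | ~e | ~e | ~c | ~a | ~d) & (~d | ~c | e | e | ~c | ~a | ~d) & (~d | ~c | e | ~e | ~c | ~a | ~d)   — distribute | over &
= (~d | ~c | ~e | ~a) & (~d | ~c | e | ~a)   — simplify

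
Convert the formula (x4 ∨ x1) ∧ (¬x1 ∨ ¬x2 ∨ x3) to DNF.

x4 ∧ ¬x1 ∨ x4 ∧ ¬x2 ∨ x4 ∧ x3 ∨ x1 ∧ ¬x2 ∨ x1 ∧ x3

(x4 ∨ x1) ∧ (¬x1 ∨ ¬x2 ∨ x3)
⇔ x4 ∧ ¬x1 ∨ x4 ∧ ¬x2 ∨ x4 ∧ x3 ∨ x1 ∧ ¬x1 ∨ x1 ∧ ¬x2 ∨ x1 ∧ x3   [distribute ∧ over ∨]
⇔ x4 ∧ ¬x1 ∨ x4 ∧ ¬x2 ∨ x4 ∧ x3 ∨ x1 ∧ ¬x2 ∨ x1 ∧ x3   [simplify]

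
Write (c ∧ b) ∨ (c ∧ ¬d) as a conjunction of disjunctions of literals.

c ∧ (b ∨ ¬d)

(c ∧ b) ∨ (c ∧ ¬d)
≡ (c ∨ c) ∧ (c ∨ ¬d) ∧ (b ∨ c) ∧ (b ∨ ¬d)
≡ c ∧ (b ∨ ¬d)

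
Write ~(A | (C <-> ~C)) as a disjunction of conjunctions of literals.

(~A & C) | (~A & ~C)

~(A | (C <-> ~C))
⇔ ~(A | ((C -> ~C) & (~C -> C)))   (eliminate <->)
⇔ ~(A | ((~C | ~C) & (~C -> C)))   (eliminate ->)
⇔ ~(A | ((~C | ~C) & (~~C | C)))   (eliminate ->)
⇔ ~A & ~((~C | ~C) & (~~C | C))   (De Morgan)
⇔ ~A & (~(~C | ~C) | ~(~~C | C))   (De Morgan)
⇔ ~A & ((~~C & ~~C) | ~(~~C | C))   (De Morgan)
⇔ ~A & ((C & ~~C) | ~(~~C | C))   (double negation)
⇔ ~A & ((C & C) | ~(~~C | C))   (double negation)
⇔ ~A & ((C & C) | (~~~C & ~C))   (De Morgan)
⇔ ~A & ((C & C) | (~C & ~C))   (double negation)
⇔ (~A & C & C) | (~A & ~C & ~C)   (distribute & over |)
⇔ (~A & C) | (~A & ~C)   (simplify)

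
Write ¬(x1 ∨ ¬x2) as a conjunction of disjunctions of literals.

¬(x1 ∨ ¬x2)
= ¬x1 ∧ ¬¬x2   — De Morgan
= ¬x1 ∧ x2   — double negation

¬x1 ∧ x2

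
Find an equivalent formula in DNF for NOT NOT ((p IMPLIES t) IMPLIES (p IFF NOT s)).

NOT NOT ((p IMPLIES t) IMPLIES (p IFF NOT s))
⇔ NOT NOT (NOT (p IMPLIES t) OR (p IFF NOT s))   [eliminate IMPLIES]
⇔ NOT NOT (NOT (NOT p OR t) OR (p IFF NOT s))   [eliminate IMPLIES]
⇔ NOT NOT (NOT (NOT p OR t) OR ((p IMPLIES NOT s) AND (NOT s IMPLIES p)))   [eliminate IFF]
⇔ NOT NOT (NOT (NOT p OR t) OR ((NOT p OR NOT s) AND (NOT s IMPLIES p)))   [eliminate IMPLIES]
⇔ NOT NOT (NOT (NOT p OR t) OR ((NOT p OR NOT s) AND (NOT NOT s OR p)))   [eliminate IMPLIES]
⇔ NOT (NOT p OR t) OR ((NOT p OR NOT s) AND (NOT NOT s OR p))   [double negation]
⇔ (NOT NOT p AND NOT t) OR ((NOT p OR NOT s) AND (NOT NOT s OR p))   [De Morgan]
⇔ (p AND NOT t) OR ((NOT p OR NOT s) AND (NOT NOT s OR p))   [double negation]
⇔ (p AND NOT t) OR ((NOT p OR NOT s) AND (s OR p))   [double negation]
⇔ (p AND NOT t) OR (NOT p AND s) OR (NOT p AND p) OR (NOT s AND s) OR (NOT s AND p)   [distribute AND over OR]
⇔ (p AND NOT t) OR (NOT p AND s) OR (NOT s AND p)   [simplify]

(p AND NOT t) OR (NOT p AND s) OR (NOT s AND p)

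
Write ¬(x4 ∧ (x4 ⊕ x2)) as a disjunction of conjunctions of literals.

¬x4 ∨ (x2 ∧ x4)

¬(x4 ∧ (x4 ⊕ x2))
≡ ¬(x4 ∧ ((x4 ∧ ¬x2) ∨ (¬x4 ∧ x2)))
≡ ¬x4 ∨ ¬((x4 ∧ ¬x2) ∨ (¬x4 ∧ x2))
≡ ¬x4 ∨ (¬(x4 ∧ ¬x2) ∧ ¬(¬x4 ∧ x2))
≡ ¬x4 ∨ ((¬x4 ∨ ¬¬x2) ∧ ¬(¬x4 ∧ x2))
≡ ¬x4 ∨ ((¬x4 ∨ x2) ∧ ¬(¬x4 ∧ x2))
≡ ¬x4 ∨ ((¬x4 ∨ x2) ∧ (¬¬x4 ∨ ¬x2))
≡ ¬x4 ∨ ((¬x4 ∨ x2) ∧ (x4 ∨ ¬x2))
≡ ¬x4 ∨ (¬x4 ∧ x4) ∨ (¬x4 ∧ ¬x2) ∨ (x2 ∧ x4) ∨ (x2 ∧ ¬x2)
≡ ¬x4 ∨ (x2 ∧ x4)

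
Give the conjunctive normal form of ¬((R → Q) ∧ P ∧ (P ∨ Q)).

¬((R → Q) ∧ P ∧ (P ∨ Q))
≡ ¬((¬R ∨ Q) ∧ P ∧ (P ∨ Q))
≡ ¬(¬R ∨ Q) ∨ ¬P ∨ ¬(P ∨ Q)
≡ (¬¬R ∧ ¬Q) ∨ ¬P ∨ ¬(P ∨ Q)
≡ (R ∧ ¬Q) ∨ ¬P ∨ ¬(P ∨ Q)
≡ (R ∧ ¬Q) ∨ ¬P ∨ (¬P ∧ ¬Q)
≡ (R ∨ ¬P ∨ ¬P) ∧ (R ∨ ¬P ∨ ¬Q) ∧ (¬Q ∨ ¬P ∨ ¬P) ∧ (¬Q ∨ ¬P ∨ ¬Q)
≡ (R ∨ ¬P) ∧ (¬Q ∨ ¬P)

(R ∨ ¬P) ∧ (¬Q ∨ ¬P)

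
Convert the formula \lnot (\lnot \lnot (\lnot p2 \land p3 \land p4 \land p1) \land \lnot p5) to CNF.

\lnot (\lnot \lnot (\lnot p2 \land p3 \land p4 \land p1) \land \lnot p5)
≡ \lnot \lnot \lnot (\lnot p2 \land p3 \land p4 \land p1) \lor \lnot \lnot p5   (De Morgan)
≡ \lnot (\lnot p2 \land p3 \land p4 \land p1) \lor \lnot \lnot p5   (double negation)
≡ \lnot \lnot p2 \lor \lnot p3 \lor \lnot p4 \lor \lnot p1 \lor \lnot \lnot p5   (De Morgan)
≡ p2 \lor \lnot p3 \lor \lnot p4 \lor \lnot p1 \lor \lnot \lnot p5   (double negation)
≡ p2 \lor \lnot p3 \lor \lnot p4 \lor \lnot p1 \lor p5   (double negation)

p2 \lor \lnot p3 \lor \lnot p4 \lor \lnot p1 \lor p5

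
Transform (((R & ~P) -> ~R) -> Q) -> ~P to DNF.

(~R & ~Q) | (P & ~Q) | ~P

(((R & ~P) -> ~R) -> Q) -> ~P
⇔ ~(((R & ~P) -> ~R) -> Q) | ~P   [eliminate ->]
⇔ ~(~((R & ~P) -> ~R) | Q) | ~P   [eliminate ->]
⇔ ~(~(~(R & ~P) | ~R) | Q) | ~P   [eliminate ->]
⇔ (~~(~(R & ~P) | ~R) & ~Q) | ~P   [De Morgan]
⇔ ((~(R & ~P) | ~R) & ~Q) | ~P   [double negation]
⇔ ((~R | ~~P | ~R) & ~Q) | ~P   [De Morgan]
⇔ ((~R | P | ~R) & ~Q) | ~P   [double negation]
⇔ (~R & ~Q) | (P & ~Q) | (~R & ~Q) | ~P   [distribute & over |]
⇔ (~R & ~Q) | (P & ~Q) | ~P   [simplify]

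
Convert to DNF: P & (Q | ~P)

P & Q

P & (Q | ~P)
⇔ (P & Q) | (P & ~P)   (distribute & over |)
⇔ P & Q   (simplify)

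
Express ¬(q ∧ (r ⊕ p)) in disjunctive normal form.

¬(q ∧ (r ⊕ p))
≡ ¬(q ∧ ((r ∧ ¬p) ∨ (¬r ∧ p)))   [expand ⊕]
≡ ¬q ∨ ¬((r ∧ ¬p) ∨ (¬r ∧ p))   [De Morgan]
≡ ¬q ∨ (¬(r ∧ ¬p) ∧ ¬(¬r ∧ p))   [De Morgan]
≡ ¬q ∨ ((¬r ∨ ¬¬p) ∧ ¬(¬r ∧ p))   [De Morgan]
≡ ¬q ∨ ((¬r ∨ p) ∧ ¬(¬r ∧ p))   [double negation]
≡ ¬q ∨ ((¬r ∨ p) ∧ (¬¬r ∨ ¬p))   [De Morgan]
≡ ¬q ∨ ((¬r ∨ p) ∧ (r ∨ ¬p))   [double negation]
≡ ¬q ∨ (¬r ∧ r) ∨ (¬r ∧ ¬p) ∨ (p ∧ r) ∨ (p ∧ ¬p)   [distribute ∧ over ∨]
≡ ¬q ∨ (¬r ∧ ¬p) ∨ (p ∧ r)   [simplify]

¬q ∨ (¬r ∧ ¬p) ∨ (p ∧ r)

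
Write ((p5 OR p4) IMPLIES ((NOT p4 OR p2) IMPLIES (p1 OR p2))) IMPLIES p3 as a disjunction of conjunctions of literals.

((p5 OR p4) IMPLIES ((NOT p4 OR p2) IMPLIES (p1 OR p2))) IMPLIES p3
≡ NOT ((p5 OR p4) IMPLIES ((NOT p4 OR p2) IMPLIES (p1 OR p2))) OR p3   — eliminate IMPLIES
≡ NOT (NOT (p5 OR p4) OR ((NOT p4 OR p2) IMPLIES (p1 OR p2))) OR p3   — eliminate IMPLIES
≡ NOT (NOT (p5 OR p4) OR NOT (NOT p4 OR p2) OR p1 OR p2) OR p3   — eliminate IMPLIES
≡ (NOT NOT (p5 OR p4) AND NOT NOT (NOT p4 OR p2) AND NOT p1 AND NOT p2) OR p3   — De Morgan
≡ ((p5 OR p4) AND NOT NOT (NOT p4 OR p2) AND NOT p1 AND NOT p2) OR p3   — double negation
≡ ((p5 OR p4) AND (NOT p4 OR p2) AND NOT p1 AND NOT p2) OR p3   — double negation
≡ (p5 AND NOT p4 AND NOT p1 AND NOT p2) OR (p5 AND p2 AND NOT p1 AND NOT p2) OR (p4 AND NOT p4 AND NOT p1 AND NOT p2) OR (p4 AND p2 AND NOT p1 AND NOT p2) OR p3   — distribute AND over OR
≡ (p5 AND NOT p4 AND NOT p1 AND NOT p2) OR p3   — simplify

(p5 AND NOT p4 AND NOT p1 AND NOT p2) OR p3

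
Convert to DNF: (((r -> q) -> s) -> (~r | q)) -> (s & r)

(r & ~q) | (s & r)

(((r -> q) -> s) -> (~r | q)) -> (s & r)
⇔ ~(((r -> q) -> s) -> (~r | q)) | (s & r)   (eliminate ->)
⇔ ~(~((r -> q) -> s) | ~r | q) | (s & r)   (eliminate ->)
⇔ ~(~(~(r -> q) | s) | ~r | q) | (s & r)   (eliminate ->)
⇔ ~(~(~(~r | q) | s) | ~r | q) | (s & r)   (eliminate ->)
⇔ (~~(~(~r | q) | s) & ~~r & ~q) | (s & r)   (De Morgan)
⇔ ((~(~r | q) | s) & ~~r & ~q) | (s & r)   (double negation)
⇔ (((~~r & ~q) | s) & ~~r & ~q) | (s & r)   (De Morgan)
⇔ (((r & ~q) | s) & ~~r & ~q) | (s & r)   (double negation)
⇔ (((r & ~q) | s) & r & ~q) | (s & r)   (double negation)
⇔ (r & ~q & r & ~q) | (s & r & ~q) | (s & r)   (distribute & over |)
⇔ (r & ~q) | (s & r)   (simplify)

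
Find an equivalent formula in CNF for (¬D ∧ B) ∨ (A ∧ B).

(¬D ∨ A) ∧ B

(¬D ∧ B) ∨ (A ∧ B)
≡ (¬D ∨ A) ∧ (¬D ∨ B) ∧ (B ∨ A) ∧ (B ∨ B)   [distribute ∨ over ∧]
≡ (¬D ∨ A) ∧ B   [simplify]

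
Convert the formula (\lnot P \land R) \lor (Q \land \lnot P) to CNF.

\lnot P \land (R \lor Q)

(\lnot P \land R) \lor (Q \land \lnot P)
= (\lnot P \lor Q) \land (\lnot P \lor \lnot P) \land (R \lor Q) \land (R \lor \lnot P)   [distribute \lor over \land]
= \lnot P \land (R \lor Q)   [simplify]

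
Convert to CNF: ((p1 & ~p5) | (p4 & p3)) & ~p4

((p1 & ~p5) | (p4 & p3)) & ~p4
≡ (p1 | p4) & (p1 | p3) & (~p5 | p4) & (~p5 | p3) & ~p4

(p1 | p4) & (p1 | p3) & (~p5 | p4) & (~p5 | p3) & ~p4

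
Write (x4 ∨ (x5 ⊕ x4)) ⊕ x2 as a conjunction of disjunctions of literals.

(x4 ∨ (x5 ⊕ x4)) ⊕ x2
≡ (x4 ∨ (x5 ⊕ x4) ∨ x2) ∧ ¬((x4 ∨ (x5 ⊕ x4)) ∧ x2)   — expand ⊕
≡ (x4 ∨ ((x5 ∨ x4) ∧ ¬(x5 ∧ x4)) ∨ x2) ∧ ¬((x4 ∨ (x5 ⊕ x4)) ∧ x2)   — expand ⊕
≡ (x4 ∨ ((x5 ∨ x4) ∧ ¬(x5 ∧ x4)) ∨ x2) ∧ ¬((x4 ∨ ((x5 ∨ x4) ∧ ¬(x5 ∧ x4))) ∧ x2)   — expand ⊕
≡ (x4 ∨ ((x5 ∨ x4) ∧ (¬x5 ∨ ¬x4)) ∨ x2) ∧ ¬((x4 ∨ ((x5 ∨ x4) ∧ ¬(x5 ∧ x4))) ∧ x2)   — De Morgan
≡ (x4 ∨ ((x5 ∨ x4) ∧ (¬x5 ∨ ¬x4)) ∨ x2) ∧ (¬(x4 ∨ ((x5 ∨ x4) ∧ ¬(x5 ∧ x4))) ∨ ¬x2)   — De Morgan
≡ (x4 ∨ ((x5 ∨ x4) ∧ (¬x5 ∨ ¬x4)) ∨ x2) ∧ ((¬x4 ∧ ¬((x5 ∨ x4) ∧ ¬(x5 ∧ x4))) ∨ ¬x2)   — De Morgan
≡ (x4 ∨ ((x5 ∨ x4) ∧ (¬x5 ∨ ¬x4)) ∨ x2) ∧ ((¬x4 ∧ (¬(x5 ∨ x4) ∨ ¬¬(x5 ∧ x4))) ∨ ¬x2)   — De Morgan
≡ (x4 ∨ ((x5 ∨ x4) ∧ (¬x5 ∨ ¬x4)) ∨ x2) ∧ ((¬x4 ∧ ((¬x5 ∧ ¬x4) ∨ ¬¬(x5 ∧ x4))) ∨ ¬x2)   — De Morgan
≡ (x4 ∨ ((x5 ∨ x4) ∧ (¬x5 ∨ ¬x4)) ∨ x2) ∧ ((¬x4 ∧ ((¬x5 ∧ ¬x4) ∨ (x5 ∧ x4))) ∨ ¬x2)   — double negation
≡ (x4 ∨ x5 ∨ x4 ∨ x2) ∧ (x4 ∨ ¬x5 ∨ ¬x4 ∨ x2) ∧ (¬x4 ∨ ¬x2) ∧ (¬x5 ∨ x5 ∨ ¬x2) ∧ (¬x5 ∨ x4 ∨ ¬x2) ∧ (¬x4 ∨ x5 ∨ ¬x2) ∧ (¬x4 ∨ x4 ∨ ¬x2)   — distribute ∨ over ∧
≡ (x4 ∨ x5 ∨ x2) ∧ (¬x4 ∨ ¬x2) ∧ (¬x5 ∨ x4 ∨ ¬x2)   — simplify

(x4 ∨ x5 ∨ x2) ∧ (¬x4 ∨ ¬x2) ∧ (¬x5 ∨ x4 ∨ ¬x2)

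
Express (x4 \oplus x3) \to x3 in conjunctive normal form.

(x4 \oplus x3) \to x3
= \lnot (x4 \oplus x3) \lor x3   [eliminate \to]
= \lnot ((x4 \lor x3) \land \lnot (x4 \land x3)) \lor x3   [expand \oplus]
= \lnot (x4 \lor x3) \lor \lnot \lnot (x4 \land x3) \lor x3   [De Morgan]
= (\lnot x4 \land \lnot x3) \lor \lnot \lnot (x4 \land x3) \lor x3   [De Morgan]
= (\lnot x4 \land \lnot x3) \lor (x4 \land x3) \lor x3   [double negation]
= (\lnot x4 \lor x4 \lor x3) \land (\lnot x4 \lor x3 \lor x3) \land (\lnot x3 \lor x4 \lor x3) \land (\lnot x3 \lor x3 \lor x3)   [distribute \lor over \land]
= \lnot x4 \lor x3   [simplify]

\lnot x4 \lor x3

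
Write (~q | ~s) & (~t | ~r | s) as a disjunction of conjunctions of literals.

(~q & ~t) | (~q & ~r) | (~q & s) | (~s & ~t) | (~s & ~r)

(~q | ~s) & (~t | ~r | s)
≡ (~q & ~t) | (~q & ~r) | (~q & s) | (~s & ~t) | (~s & ~r) | (~s & s)   [distribute & over |]
≡ (~q & ~t) | (~q & ~r) | (~q & s) | (~s & ~t) | (~s & ~r)   [simplify]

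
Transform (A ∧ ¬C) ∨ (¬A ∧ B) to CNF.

(A ∨ B) ∧ (¬C ∨ ¬A) ∧ (¬C ∨ B)

(A ∧ ¬C) ∨ (¬A ∧ B)
≡ (A ∨ ¬A) ∧ (A ∨ B) ∧ (¬C ∨ ¬A) ∧ (¬C ∨ B)   (distribute ∨ over ∧)
≡ (A ∨ B) ∧ (¬C ∨ ¬A) ∧ (¬C ∨ B)   (simplify)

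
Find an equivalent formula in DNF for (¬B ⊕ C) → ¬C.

(¬B ⊕ C) → ¬C
⇔ ¬(¬B ⊕ C) ∨ ¬C   [eliminate →]
⇔ ¬((¬B ∧ ¬C) ∨ (¬¬B ∧ C)) ∨ ¬C   [expand ⊕]
⇔ (¬(¬B ∧ ¬C) ∧ ¬(¬¬B ∧ C)) ∨ ¬C   [De Morgan]
⇔ ((¬¬B ∨ ¬¬C) ∧ ¬(¬¬B ∧ C)) ∨ ¬C   [De Morgan]
⇔ ((B ∨ ¬¬C) ∧ ¬(¬¬B ∧ C)) ∨ ¬C   [double negation]
⇔ ((B ∨ C) ∧ ¬(¬¬B ∧ C)) ∨ ¬C   [double negation]
⇔ ((B ∨ C) ∧ (¬¬¬B ∨ ¬C)) ∨ ¬C   [De Morgan]
⇔ ((B ∨ C) ∧ (¬B ∨ ¬C)) ∨ ¬C   [double negation]
⇔ (B ∧ ¬B) ∨ (B ∧ ¬C) ∨ (C ∧ ¬B) ∨ (C ∧ ¬C) ∨ ¬C   [distribute ∧ over ∨]
⇔ (C ∧ ¬B) ∨ ¬C   [simplify]

(C ∧ ¬B) ∨ ¬C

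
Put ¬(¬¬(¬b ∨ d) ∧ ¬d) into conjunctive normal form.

b ∨ d

¬(¬¬(¬b ∨ d) ∧ ¬d)
≡ ¬¬¬(¬b ∨ d) ∨ ¬¬d   (De Morgan)
≡ ¬(¬b ∨ d) ∨ ¬¬d   (double negation)
≡ (¬¬b ∧ ¬d) ∨ ¬¬d   (De Morgan)
≡ (b ∧ ¬d) ∨ ¬¬d   (double negation)
≡ (b ∧ ¬d) ∨ d   (double negation)
≡ (b ∨ d) ∧ (¬d ∨ d)   (distribute ∨ over ∧)
≡ b ∨ d   (simplify)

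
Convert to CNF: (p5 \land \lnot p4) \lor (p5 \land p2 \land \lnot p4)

p5 \land \lnot p4

(p5 \land \lnot p4) \lor (p5 \land p2 \land \lnot p4)
≡ (p5 \lor p5) \land (p5 \lor p2) \land (p5 \lor \lnot p4) \land (\lnot p4 \lor p5) \land (\lnot p4 \lor p2) \land (\lnot p4 \lor \lnot p4)
≡ p5 \land \lnot p4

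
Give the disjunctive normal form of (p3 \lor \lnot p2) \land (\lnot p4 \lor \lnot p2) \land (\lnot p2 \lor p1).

(p3 \lor \lnot p2) \land (\lnot p4 \lor \lnot p2) \land (\lnot p2 \lor p1)
= (p3 \land \lnot p4 \land \lnot p2) \lor (p3 \land \lnot p4 \land p1) \lor (p3 \land \lnot p2 \land \lnot p2) \lor (p3 \land \lnot p2 \land p1) \lor (\lnot p2 \land \lnot p4 \land \lnot p2) \lor (\lnot p2 \land \lnot p4 \land p1) \lor (\lnot p2 \land \lnot p2 \land \lnot p2) \lor (\lnot p2 \land \lnot p2 \land p1)   — distribute \land over \lor
= (p3 \land \lnot p4 \land p1) \lor \lnot p2   — simplify

(p3 \land \lnot p4 \land p1) \lor \lnot p2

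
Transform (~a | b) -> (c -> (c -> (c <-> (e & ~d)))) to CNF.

(~a | b) -> (c -> (c -> (c <-> (e & ~d))))
≡ ~(~a | b) | (c -> (c -> (c <-> (e & ~d))))   [eliminate ->]
≡ ~(~a | b) | ~c | (c -> (c <-> (e & ~d)))   [eliminate ->]
≡ ~(~a | b) | ~c | ~c | (c <-> (e & ~d))   [eliminate ->]
≡ ~(~a | b) | ~c | ~c | ((c -> (e & ~d)) & ((e & ~d) -> c))   [eliminate <->]
≡ ~(~a | b) | ~c | ~c | ((~c | (e & ~d)) & ((e & ~d) -> c))   [eliminate ->]
≡ ~(~a | b) | ~c | ~c | ((~c | (e & ~d)) & (~(e & ~d) | c))   [eliminate ->]
≡ (~~a & ~b) | ~c | ~c | ((~c | (e & ~d)) & (~(e & ~d) | c))   [De Morgan]
≡ (a & ~b) | ~c | ~c | ((~c | (e & ~d)) & (~(e & ~d) | c))   [double negation]
≡ (a & ~b) | ~c | ~c | ((~c | (e & ~d)) & (~e | ~~d | c))   [De Morgan]
≡ (a & ~b) | ~c | ~c | ((~c | (e & ~d)) & (~e | d | c))   [double negation]
≡ (a | ~c | ~c | ~c | e) & (a | ~c | ~c | ~c | ~d) & (a | ~c | ~c | ~e | d | c) & (~b | ~c | ~c | ~c | e) & (~b | ~c | ~c | ~c | ~d) & (~b | ~c | ~c | ~e | d | c)   [distribute | over &]
≡ (a | ~c | e) & (a | ~c | ~d) & (~b | ~c | e) & (~b | ~c | ~d)   [simplify]

(a | ~c | e) & (a | ~c | ~d) & (~b | ~c | e) & (~b | ~c | ~d)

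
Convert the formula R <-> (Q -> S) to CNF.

(~R | ~Q | S) & (Q | R) & (~S | R)

R <-> (Q -> S)
⇔ (R -> (Q -> S)) & ((Q -> S) -> R)   — eliminate <->
⇔ (~R | (Q -> S)) & ((Q -> S) -> R)   — eliminate ->
⇔ (~R | ~Q | S) & ((Q -> S) -> R)   — eliminate ->
⇔ (~R | ~Q | S) & (~(Q -> S) | R)   — eliminate ->
⇔ (~R | ~Q | S) & (~(~Q | S) | R)   — eliminate ->
⇔ (~R | ~Q | S) & ((~~Q & ~S) | R)   — De Morgan
⇔ (~R | ~Q | S) & ((Q & ~S) | R)   — double negation
⇔ (~R | ~Q | S) & (Q | R) & (~S | R)   — distribute | over &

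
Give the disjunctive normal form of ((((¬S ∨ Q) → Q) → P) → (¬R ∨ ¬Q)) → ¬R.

((((¬S ∨ Q) → Q) → P) → (¬R ∨ ¬Q)) → ¬R
⇔ ¬((((¬S ∨ Q) → Q) → P) → (¬R ∨ ¬Q)) ∨ ¬R   — eliminate →
⇔ ¬(¬(((¬S ∨ Q) → Q) → P) ∨ ¬R ∨ ¬Q) ∨ ¬R   — eliminate →
⇔ ¬(¬(¬((¬S ∨ Q) → Q) ∨ P) ∨ ¬R ∨ ¬Q) ∨ ¬R   — eliminate →
⇔ ¬(¬(¬(¬(¬S ∨ Q) ∨ Q) ∨ P) ∨ ¬R ∨ ¬Q) ∨ ¬R   — eliminate →
⇔ (¬¬(¬(¬(¬S ∨ Q) ∨ Q) ∨ P) ∧ ¬¬R ∧ ¬¬Q) ∨ ¬R   — De Morgan
⇔ ((¬(¬(¬S ∨ Q) ∨ Q) ∨ P) ∧ ¬¬R ∧ ¬¬Q) ∨ ¬R   — double negation
⇔ (((¬¬(¬S ∨ Q) ∧ ¬Q) ∨ P) ∧ ¬¬R ∧ ¬¬Q) ∨ ¬R   — De Morgan
⇔ ((((¬S ∨ Q) ∧ ¬Q) ∨ P) ∧ ¬¬R ∧ ¬¬Q) ∨ ¬R   — double negation
⇔ ((((¬S ∨ Q) ∧ ¬Q) ∨ P) ∧ R ∧ ¬¬Q) ∨ ¬R   — double negation
⇔ ((((¬S ∨ Q) ∧ ¬Q) ∨ P) ∧ R ∧ Q) ∨ ¬R   — double negation
⇔ (¬S ∧ ¬Q ∧ R ∧ Q) ∨ (Q ∧ ¬Q ∧ R ∧ Q) ∨ (P ∧ R ∧ Q) ∨ ¬R   — distribute ∧ over ∨
⇔ (P ∧ R ∧ Q) ∨ ¬R   — simplify

(P ∧ R ∧ Q) ∨ ¬R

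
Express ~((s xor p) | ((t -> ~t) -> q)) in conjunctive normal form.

(~s | p) & (~p | s) & ~t & ~q

~((s xor p) | ((t -> ~t) -> q))
= ~(((s | p) & ~(s & p)) | ((t -> ~t) -> q))   (expand xor)
= ~(((s | p) & ~(s & p)) | ~(t -> ~t) | q)   (eliminate ->)
= ~(((s | p) & ~(s & p)) | ~(~t | ~t) | q)   (eliminate ->)
= ~((s | p) & ~(s & p)) & ~~(~t | ~t) & ~q   (De Morgan)
= (~(s | p) | ~~(s & p)) & ~~(~t | ~t) & ~q   (De Morgan)
= ((~s & ~p) | ~~(s & p)) & ~~(~t | ~t) & ~q   (De Morgan)
= ((~s & ~p) | (s & p)) & ~~(~t | ~t) & ~q   (double negation)
= ((~s & ~p) | (s & p)) & (~t | ~t) & ~q   (double negation)
= (~s | s) & (~s | p) & (~p | s) & (~p | p) & (~t | ~t) & ~q   (distribute | over &)
= (~s | p) & (~p | s) & ~t & ~q   (simplify)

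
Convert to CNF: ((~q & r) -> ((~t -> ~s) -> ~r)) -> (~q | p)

((~q & r) -> ((~t -> ~s) -> ~r)) -> (~q | p)
= ~((~q & r) -> ((~t -> ~s) -> ~r)) | ~q | p   [eliminate ->]
= ~(~(~q & r) | ((~t -> ~s) -> ~r)) | ~q | p   [eliminate ->]
= ~(~(~q & r) | ~(~t -> ~s) | ~r) | ~q | p   [eliminate ->]
= ~(~(~q & r) | ~(~~t | ~s) | ~r) | ~q | p   [eliminate ->]
= (~~(~q & r) & ~~(~~t | ~s) & ~~r) | ~q | p   [De Morgan]
= (~q & r & ~~(~~t | ~s) & ~~r) | ~q | p   [double negation]
= (~q & r & (~~t | ~s) & ~~r) | ~q | p   [double negation]
= (~q & r & (t | ~s) & ~~r) | ~q | p   [double negation]
= (~q & r & (t | ~s) & r) | ~q | p   [double negation]
= (~q | ~q | p) & (r | ~q | p) & (t | ~s | ~q | p) & (r | ~q | p)   [distribute | over &]
= ~q | p   [simplify]

~q | p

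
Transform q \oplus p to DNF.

(q \land \lnot p) \lor (\lnot q \land p)

q \oplus p
= (q \land \lnot p) \lor (\lnot q \land p)   [expand \oplus]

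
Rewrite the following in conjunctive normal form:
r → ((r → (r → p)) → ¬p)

r → ((r → (r → p)) → ¬p)
≡ ¬r ∨ ((r → (r → p)) → ¬p)
≡ ¬r ∨ ¬(r → (r → p)) ∨ ¬p
≡ ¬r ∨ ¬(¬r ∨ (r → p)) ∨ ¬p
≡ ¬r ∨ ¬(¬r ∨ ¬r ∨ p) ∨ ¬p
≡ ¬r ∨ (¬¬r ∧ ¬¬r ∧ ¬p) ∨ ¬p
≡ ¬r ∨ (r ∧ ¬¬r ∧ ¬p) ∨ ¬p
≡ ¬r ∨ (r ∧ r ∧ ¬p) ∨ ¬p
≡ (¬r ∨ r ∨ ¬p) ∧ (¬r ∨ r ∨ ¬p) ∧ (¬r ∨ ¬p ∨ ¬p)
≡ ¬r ∨ ¬p

¬r ∨ ¬p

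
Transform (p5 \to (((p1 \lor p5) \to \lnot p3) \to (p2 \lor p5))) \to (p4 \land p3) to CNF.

(p5 \lor p4) \land (p5 \lor p3) \land (\lnot p1 \lor \lnot p3 \lor p4) \land (\lnot p2 \lor p4) \land (\lnot p2 \lor p3) \land (\lnot p5 \lor p4) \land (\lnot p5 \lor p3)

(p5 \to (((p1 \lor p5) \to \lnot p3) \to (p2 \lor p5))) \to (p4 \land p3)
⇔ \lnot (p5 \to (((p1 \lor p5) \to \lnot p3) \to (p2 \lor p5))) \lor (p4 \land p3)   (eliminate \to)
⇔ \lnot (\lnot p5 \lor (((p1 \lor p5) \to \lnot p3) \to (p2 \lor p5))) \lor (p4 \land p3)   (eliminate \to)
⇔ \lnot (\lnot p5 \lor \lnot ((p1 \lor p5) \to \lnot p3) \lor p2 \lor p5) \lor (p4 \land p3)   (eliminate \to)
⇔ \lnot (\lnot p5 \lor \lnot (\lnot (p1 \lor p5) \lor \lnot p3) \lor p2 \lor p5) \lor (p4 \land p3)   (eliminate \to)
⇔ (\lnot \lnot p5 \land \lnot \lnot (\lnot (p1 \lor p5) \lor \lnot p3) \land \lnot p2 \land \lnot p5) \lor (p4 \land p3)   (De Morgan)
⇔ (p5 \land \lnot \lnot (\lnot (p1 \lor p5) \lor \lnot p3) \land \lnot p2 \land \lnot p5) \lor (p4 \land p3)   (double negation)
⇔ (p5 \land (\lnot (p1 \lor p5) \lor \lnot p3) \land \lnot p2 \land \lnot p5) \lor (p4 \land p3)   (double negation)
⇔ (p5 \land ((\lnot p1 \land \lnot p5) \lor \lnot p3) \land \lnot p2 \land \lnot p5) \lor (p4 \land p3)   (De Morgan)
⇔ (p5 \lor p4) \land (p5 \lor p3) \land (\lnot p1 \lor \lnot p3 \lor p4) \land (\lnot p1 \lor \lnot p3 \lor p3) \land (\lnot p5 \lor \lnot p3 \lor p4) \land (\lnot p5 \lor \lnot p3 \lor p3) \land (\lnot p2 \lor p4) \land (\lnot p2 \lor p3) \land (\lnot p5 \lor p4) \land (\lnot p5 \lor p3)   (distribute \lor over \land)
⇔ (p5 \lor p4) \land (p5 \lor p3) \land (\lnot p1 \lor \lnot p3 \lor p4) \land (\lnot p2 \lor p4) \land (\lnot p2 \lor p3) \land (\lnot p5 \lor p4) \land (\lnot p5 \lor p3)   (simplify)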